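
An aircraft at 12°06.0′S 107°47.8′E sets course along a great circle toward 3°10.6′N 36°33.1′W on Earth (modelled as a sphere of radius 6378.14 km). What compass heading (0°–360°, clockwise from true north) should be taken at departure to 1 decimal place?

With φ₁ = -0.2112, φ₂ = 0.0554, Δλ = -2.5194 rad, the forward-azimuth formula gives
θ = atan2( sin Δλ cos φ₂ , cos φ₁ sin φ₂ − sin φ₁ cos φ₂ cos Δλ ) = atan2(-0.5820, -0.1159) = -101.26°.
Adding 360° brings this into [0°, 360°): 258.7°.

258.7°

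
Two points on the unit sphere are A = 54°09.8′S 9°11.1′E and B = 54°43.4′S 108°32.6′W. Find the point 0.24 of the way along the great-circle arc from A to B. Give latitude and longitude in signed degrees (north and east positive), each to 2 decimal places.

The central angle between A and B is δ = 1.0420 rad.
With f = 0.24, the slerp weights are sin((1−f)δ)/sin δ = 0.8243 and sin(fδ)/sin δ = 0.2866.
Weighted sum of the unit vectors: (0.8243)·(0.5780,0.0935,-0.8107) + (0.2866)·(-0.1837,-0.5475,-0.8164) = (0.4238, -0.0799, -0.9022).
Converting back: φ = atan2(z, √(x²+y²)) = -64.45°, λ = atan2(y, x) = -10.68°.

-64.45°, -10.68°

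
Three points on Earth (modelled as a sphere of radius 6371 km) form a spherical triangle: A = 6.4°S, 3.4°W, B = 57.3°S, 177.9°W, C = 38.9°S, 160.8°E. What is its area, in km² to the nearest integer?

22259371 km²

Side lengths (central angles): a = 0.4023, b = 2.3106, c = 2.0271 rad; semiperimeter s = 2.3700.
By l'Huilier's theorem, tan(E/4) = √[tan(s/2) tan((s−a)/2) tan((s−b)/2) tan((s−c)/2)], giving spherical excess E = 0.5484 rad.
Area = E·R² = 0.5484 × (6371)² ≈ 22259371 km².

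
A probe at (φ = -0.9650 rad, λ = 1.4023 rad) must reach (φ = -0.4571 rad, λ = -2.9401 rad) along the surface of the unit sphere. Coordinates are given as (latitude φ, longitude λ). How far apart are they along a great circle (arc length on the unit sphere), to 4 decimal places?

1.3918

With latitudes φ₁ = -55.290°, φ₂ = -26.190° and longitude difference Δλ = 111.199°:
cos c = sin φ₁ sin φ₂ + cos φ₁ cos φ₂ cos Δλ = (-0.8220)(-0.4413) + (0.5694)(0.8973)(-0.3616) = 0.17804,
so c = arccos(0.17804) = 1.39180 rad.
On the unit sphere the arc length equals the central angle: 1.3918.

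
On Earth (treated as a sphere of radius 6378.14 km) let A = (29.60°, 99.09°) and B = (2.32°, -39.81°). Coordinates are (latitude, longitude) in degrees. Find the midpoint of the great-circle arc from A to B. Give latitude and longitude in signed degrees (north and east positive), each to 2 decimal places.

38.70°, 19.15°

The central angle between A and B is δ = 2.2584 rad.
With f = 0.5, the slerp weights are sin((1−f)δ)/sin δ = 1.1699 and sin(fδ)/sin δ = 1.1699.
Weighted sum of the unit vectors: (1.1699)·(-0.1374,0.8586,0.4939) + (1.1699)·(0.7675,-0.6397,0.0405) = (0.7372, 0.2560, 0.6252).
Converting back: φ = atan2(z, √(x²+y²)) = 38.70°, λ = atan2(y, x) = 19.15°.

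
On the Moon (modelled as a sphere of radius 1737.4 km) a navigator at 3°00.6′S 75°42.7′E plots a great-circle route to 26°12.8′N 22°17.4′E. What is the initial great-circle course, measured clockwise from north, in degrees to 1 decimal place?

303.1°

Δλ = -53.422° = -0.9324 rad.
y = sin Δλ · cos φ₂ = (-0.8030)(0.8972) = -0.7205
x = cos φ₁ sin φ₂ − sin φ₁ cos φ₂ cos Δλ = (0.9986)(0.4417) − (-0.0525)(0.8972)(0.5959) = 0.4692
θ = atan2(y, x) = -56.93°; adding 360° gives 303.1°.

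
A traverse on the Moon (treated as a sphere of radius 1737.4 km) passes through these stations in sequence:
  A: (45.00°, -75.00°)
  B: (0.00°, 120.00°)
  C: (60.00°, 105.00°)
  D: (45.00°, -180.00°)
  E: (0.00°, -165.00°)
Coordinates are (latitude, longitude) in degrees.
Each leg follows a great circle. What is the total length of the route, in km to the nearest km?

8684 km

Leg A→B: central angle 2.3227 rad, distance 4035.4 km.
Leg B→C: central angle 1.0668 rad, distance 1853.4 km.
Leg C→D: central angle 0.7900 rad, distance 1372.5 km.
Leg D→E: central angle 0.8189 rad, distance 1422.8 km.
Total: 4035.4 + 1853.4 + 1372.5 + 1422.8 ≈ 8684 km.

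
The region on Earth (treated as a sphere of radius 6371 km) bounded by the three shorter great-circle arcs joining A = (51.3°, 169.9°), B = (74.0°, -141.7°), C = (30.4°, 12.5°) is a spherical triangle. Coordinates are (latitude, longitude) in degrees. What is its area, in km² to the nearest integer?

Side lengths (central angles): a = 1.2949, b = 1.6739, c = 0.5264 rad; semiperimeter s = 1.7476.
By l'Huilier's theorem, tan(E/4) = √[tan(s/2) tan((s−a)/2) tan((s−b)/2) tan((s−c)/2)], giving spherical excess E = 0.3362 rad.
Area = E·R² = 0.3362 × (6371)² ≈ 13646225 km².

13646225 km²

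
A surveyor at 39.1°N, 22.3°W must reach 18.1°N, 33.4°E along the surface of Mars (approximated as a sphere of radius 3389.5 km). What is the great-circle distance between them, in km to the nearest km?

3094 km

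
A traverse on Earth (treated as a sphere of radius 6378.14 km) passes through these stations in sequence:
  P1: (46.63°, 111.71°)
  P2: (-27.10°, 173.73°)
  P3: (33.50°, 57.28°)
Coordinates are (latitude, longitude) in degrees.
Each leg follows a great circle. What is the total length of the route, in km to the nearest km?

24283 km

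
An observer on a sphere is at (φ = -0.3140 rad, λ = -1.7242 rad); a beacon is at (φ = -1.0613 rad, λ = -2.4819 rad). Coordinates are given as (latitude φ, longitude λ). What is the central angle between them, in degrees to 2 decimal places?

With latitudes φ₁ = -17.991°, φ₂ = -60.808° and longitude difference Δλ = -43.413°:
cos c = sin φ₁ sin φ₂ + cos φ₁ cos φ₂ cos Δλ = (-0.3089)(-0.8730) + (0.9511)(0.4877)(0.7264) = 0.60661,
so c = arccos(0.60661) = 0.91900 rad.
So the angular separation is 52.65°.

52.65°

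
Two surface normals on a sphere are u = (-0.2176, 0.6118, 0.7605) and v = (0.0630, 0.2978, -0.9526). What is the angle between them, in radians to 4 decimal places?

u·v = -0.5560; |u| = 1.0000, |v| = 1.0001.
cos θ = (u·v)/(|u||v|) = -0.5559, so θ = 2.1603 rad.

2.1603 rad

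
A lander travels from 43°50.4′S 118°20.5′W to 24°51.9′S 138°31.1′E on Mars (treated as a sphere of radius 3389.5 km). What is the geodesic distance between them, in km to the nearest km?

With latitudes φ₁ = -43.840°, φ₂ = -24.865° and longitude difference Δλ = -103.140°:
Haversine: a = sin²(Δφ/2) + cos φ₁ cos φ₂ sin²(Δλ/2) = 0.0272 + (0.7213)(0.9073)(0.6137) = 0.42876.
Central angle c = 2·arcsin(√a) = 1.42783 rad.
Distance = R·c = 3389.5 × 1.4278 ≈ 4840 km.

4840 km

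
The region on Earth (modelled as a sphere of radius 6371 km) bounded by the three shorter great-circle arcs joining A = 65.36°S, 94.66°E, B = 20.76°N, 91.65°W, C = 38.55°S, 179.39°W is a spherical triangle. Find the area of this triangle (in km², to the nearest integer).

Side lengths (central angles): a = 1.7641, b = 0.9404, c = 2.3598 rad; semiperimeter s = 2.5321.
By l'Huilier's theorem, tan(E/4) = √[tan(s/2) tan((s−a)/2) tan((s−b)/2) tan((s−c)/2)], giving spherical excess E = 1.2988 rad.
Area = E·R² = 1.2988 × (6371)² ≈ 52718705 km².

52718705 km²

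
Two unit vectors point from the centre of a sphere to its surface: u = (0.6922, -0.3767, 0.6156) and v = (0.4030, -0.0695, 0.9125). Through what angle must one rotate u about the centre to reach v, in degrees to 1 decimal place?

29.9°

u·v = 0.8669; |u| = 1.0000, |v| = 0.9999.
cos θ = (u·v)/(|u||v|) = 0.8669, so θ = 29.9°.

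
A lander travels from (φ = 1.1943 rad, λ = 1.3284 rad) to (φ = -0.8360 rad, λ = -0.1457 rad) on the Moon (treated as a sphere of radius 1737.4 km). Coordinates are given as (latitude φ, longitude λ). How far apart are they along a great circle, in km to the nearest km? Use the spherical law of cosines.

In radians: φ₁ = 1.1943, φ₂ = -0.8360, Δλ = -84.460° = -1.4741 rad.
cos c = sin φ₁ sin φ₂ + cos φ₁ cos φ₂ cos Δλ = (0.9300)(-0.7420) + (0.3677)(0.6704)(0.0965) = -0.66620,
so c = arccos(-0.66620) = 2.29990 rad.
Distance = R·c = 1737.4 × 2.2999 ≈ 3996 km.

3996 km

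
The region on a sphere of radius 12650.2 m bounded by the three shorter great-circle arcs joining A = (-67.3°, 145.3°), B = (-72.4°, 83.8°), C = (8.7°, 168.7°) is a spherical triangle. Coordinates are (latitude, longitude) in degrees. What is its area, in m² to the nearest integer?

Side lengths (central angles): a = 1.6887, b = 1.3587, c = 0.3624 rad; semiperimeter s = 1.7049.
By l'Huilier's theorem, tan(E/4) = √[tan(s/2) tan((s−a)/2) tan((s−b)/2) tan((s−c)/2)], giving spherical excess E = 0.1435 rad.
Area = E·R² = 0.1435 × (12650.2)² ≈ 22962990 m².

22962990 m²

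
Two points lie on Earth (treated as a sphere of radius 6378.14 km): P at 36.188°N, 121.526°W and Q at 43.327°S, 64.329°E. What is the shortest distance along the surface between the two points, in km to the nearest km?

With latitudes φ₁ = 36.188°, φ₂ = -43.327° and longitude difference Δλ = -174.145°:
cos c = sin φ₁ sin φ₂ + cos φ₁ cos φ₂ cos Δλ = (0.5904)(-0.6862) + (0.8071)(0.7274)(-0.9948) = -0.98918,
so c = arccos(-0.98918) = 2.99439 rad.
Distance = R·c = 6378.14 × 2.9944 ≈ 19099 km.

19099 km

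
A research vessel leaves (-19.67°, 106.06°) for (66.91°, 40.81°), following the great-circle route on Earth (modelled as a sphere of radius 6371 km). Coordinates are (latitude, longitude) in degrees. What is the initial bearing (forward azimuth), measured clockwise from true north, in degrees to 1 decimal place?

338.9°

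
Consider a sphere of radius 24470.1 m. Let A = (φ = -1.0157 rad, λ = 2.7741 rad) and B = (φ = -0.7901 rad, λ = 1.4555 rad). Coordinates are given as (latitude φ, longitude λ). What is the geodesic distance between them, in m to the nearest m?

Let φ₁ = -1.0157 rad, φ₂ = -0.7901 rad, and Δλ = -1.3186 rad.
Haversine: a = sin²(Δφ/2) + cos φ₁ cos φ₂ sin²(Δλ/2) = 0.0127 + (0.5270)(0.7038)(0.3752) = 0.15185.
Central angle c = 2·arcsin(√a) = 0.80056 rad.
Distance = R·c = 24470.1 × 0.8006 ≈ 19590 m.

19590 m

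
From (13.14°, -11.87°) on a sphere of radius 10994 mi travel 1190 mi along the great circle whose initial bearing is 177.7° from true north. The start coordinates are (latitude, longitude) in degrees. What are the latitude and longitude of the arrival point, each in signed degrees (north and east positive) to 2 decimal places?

6.94°, -11.62°

Angular distance δ = d/R = 1190/10994 = 0.10824 rad; initial bearing θ = 3.1015 rad.
sin φ₂ = sin φ₁ cos δ + cos φ₁ sin δ cos θ = (0.2273)(0.9941) + (0.9738)(0.1080)(-0.9992) = 0.1209, so φ₂ = 6.94°.
Δλ = atan2(sin θ sin δ cos φ₁, cos δ − sin φ₁ sin φ₂) = atan2(0.0042, 0.9667) = 0.250°.
λ₂ = -11.870° + 0.250° = -11.62°.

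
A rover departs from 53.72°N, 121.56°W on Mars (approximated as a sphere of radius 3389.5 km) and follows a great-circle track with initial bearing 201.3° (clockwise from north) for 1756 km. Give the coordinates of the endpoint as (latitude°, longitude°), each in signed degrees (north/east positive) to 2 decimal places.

25.30°, -133.04°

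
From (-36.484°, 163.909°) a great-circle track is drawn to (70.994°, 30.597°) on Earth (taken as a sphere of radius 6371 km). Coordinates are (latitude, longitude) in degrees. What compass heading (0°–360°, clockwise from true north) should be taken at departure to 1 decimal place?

339.3°

Δλ = -133.312° = -2.3267 rad.
y = sin Δλ · cos φ₂ = (-0.7276)(0.3257) = -0.2370
x = cos φ₁ sin φ₂ − sin φ₁ cos φ₂ cos Δλ = (0.8040)(0.9455) − (-0.5946)(0.3257)(-0.6860) = 0.6274
θ = atan2(y, x) = -20.69°; adding 360° gives 339.3°.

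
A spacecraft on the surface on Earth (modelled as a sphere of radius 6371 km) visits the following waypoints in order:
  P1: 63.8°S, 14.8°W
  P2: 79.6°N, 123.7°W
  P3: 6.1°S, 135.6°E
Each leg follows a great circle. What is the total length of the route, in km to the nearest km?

28154 km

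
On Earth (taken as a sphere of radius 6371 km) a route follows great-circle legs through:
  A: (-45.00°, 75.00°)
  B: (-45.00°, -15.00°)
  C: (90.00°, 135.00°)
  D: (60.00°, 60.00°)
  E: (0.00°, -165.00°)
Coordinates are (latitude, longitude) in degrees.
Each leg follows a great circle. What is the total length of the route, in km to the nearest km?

Leg A→B: central angle 1.0472 rad, distance 6671.7 km.
Leg B→C: central angle 2.3562 rad, distance 15011.3 km.
Leg C→D: central angle 0.5236 rad, distance 3335.8 km.
Leg D→E: central angle 1.9322 rad, distance 12309.8 km.
Total: 6671.7 + 15011.3 + 3335.8 + 12309.8 ≈ 37329 km.

37329 km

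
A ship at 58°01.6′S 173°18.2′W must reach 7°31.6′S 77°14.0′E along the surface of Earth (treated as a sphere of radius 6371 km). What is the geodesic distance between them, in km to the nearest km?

With latitudes φ₁ = -58.027°, φ₂ = -7.527° and longitude difference Δλ = -109.463°:
cos c = sin φ₁ sin φ₂ + cos φ₁ cos φ₂ cos Δλ = (-0.8483)(-0.1310) + (0.5295)(0.9914)(-0.3332) = -0.06380,
so c = arccos(-0.06380) = 1.63464 rad.
Distance = R·c = 6371 × 1.6346 ≈ 10414 km.

10414 km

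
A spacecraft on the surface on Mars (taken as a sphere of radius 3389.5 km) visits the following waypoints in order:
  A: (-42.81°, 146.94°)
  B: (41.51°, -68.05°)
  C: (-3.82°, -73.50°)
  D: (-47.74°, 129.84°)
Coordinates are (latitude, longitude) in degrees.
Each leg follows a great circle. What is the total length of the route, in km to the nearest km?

Leg A→B: central angle 2.6916 rad, distance 9123.2 km.
Leg B→C: central angle 0.7959 rad, distance 2697.7 km.
Leg C→D: central angle 2.1734 rad, distance 7366.7 km.
Total: 9123.2 + 2697.7 + 7366.7 ≈ 19188 km.

19188 km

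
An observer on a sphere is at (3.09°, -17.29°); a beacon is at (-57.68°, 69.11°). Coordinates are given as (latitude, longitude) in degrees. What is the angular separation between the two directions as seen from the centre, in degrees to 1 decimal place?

90.7°

In radians: φ₁ = 0.0539, φ₂ = -1.0067, Δλ = 86.400° = 1.5080 rad.
cos c = sin φ₁ sin φ₂ + cos φ₁ cos φ₂ cos Δλ = (0.0539)(-0.8451) + (0.9985)(0.5346)(0.0628) = -0.01203,
so c = arccos(-0.01203) = 1.58283 rad.
So the angular separation is 90.7°.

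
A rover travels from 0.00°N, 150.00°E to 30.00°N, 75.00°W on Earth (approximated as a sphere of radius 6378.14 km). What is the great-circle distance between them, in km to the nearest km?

14222 km

Let φ₁ = 0.0000 rad, φ₂ = 0.5236 rad, and Δλ = 2.3562 rad.
cos c = sin φ₁ sin φ₂ + cos φ₁ cos φ₂ cos Δλ = (0.0000)(0.5000) + (1.0000)(0.8660)(-0.7071) = -0.61237,
so c = arccos(-0.61237) = 2.22985 rad.
Distance = R·c = 6378.14 × 2.2299 ≈ 14222 km.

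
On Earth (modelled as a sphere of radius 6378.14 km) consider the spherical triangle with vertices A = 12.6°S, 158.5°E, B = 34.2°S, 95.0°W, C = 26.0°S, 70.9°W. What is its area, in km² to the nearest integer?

Side lengths (central angles): a = 0.3898, b = 2.0660, c = 1.6776 rad; semiperimeter s = 2.0667.
By l'Huilier's theorem, tan(E/4) = √[tan(s/2) tan((s−a)/2) tan((s−b)/2) tan((s−c)/2)], giving spherical excess E = 0.0464 rad.
Area = E·R² = 0.0464 × (6378.14)² ≈ 1885805 km².

1885805 km²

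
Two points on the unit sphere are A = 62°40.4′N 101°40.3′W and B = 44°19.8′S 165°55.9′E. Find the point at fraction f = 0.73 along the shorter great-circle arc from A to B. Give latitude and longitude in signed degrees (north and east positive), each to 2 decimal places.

-14.07°, -173.56°

The central angle between A and B is δ = 2.2582 rad.
With f = 0.73, the slerp weights are sin((1−f)δ)/sin δ = 0.7409 and sin(fδ)/sin δ = 1.2899.
Weighted sum of the unit vectors: (0.7409)·(-0.0929,-0.4496,0.8884) + (1.2899)·(-0.6939,0.1739,-0.6988) = (-0.9639, -0.1088, -0.2432).
Converting back: φ = atan2(z, √(x²+y²)) = -14.07°, λ = atan2(y, x) = -173.56°.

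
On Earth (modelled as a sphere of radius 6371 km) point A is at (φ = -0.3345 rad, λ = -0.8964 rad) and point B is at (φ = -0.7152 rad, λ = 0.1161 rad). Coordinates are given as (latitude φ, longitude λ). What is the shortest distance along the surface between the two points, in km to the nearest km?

5963 km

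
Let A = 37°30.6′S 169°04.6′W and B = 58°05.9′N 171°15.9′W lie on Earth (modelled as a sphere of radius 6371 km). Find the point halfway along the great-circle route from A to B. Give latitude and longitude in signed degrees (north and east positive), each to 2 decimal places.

Central angle δ = 1.6690 rad. Interpolating on the sphere with fraction f = 0.5:
P = [sin((1−f)δ)·A + sin(fδ)·B] / sin δ = 0.7445·A + 0.7445·B in Cartesian coordinates,
giving P = (-0.9688, -0.1717, 0.1787), i.e. latitude 10.30°, longitude -169.95°.

10.30°, -169.95°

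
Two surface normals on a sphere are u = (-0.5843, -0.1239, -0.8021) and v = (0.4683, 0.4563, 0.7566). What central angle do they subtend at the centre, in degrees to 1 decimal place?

159.6°

u·v = -0.9370; |u| = 1.0001, |v| = 1.0000.
cos θ = (u·v)/(|u||v|) = -0.9370, so θ = 159.6°.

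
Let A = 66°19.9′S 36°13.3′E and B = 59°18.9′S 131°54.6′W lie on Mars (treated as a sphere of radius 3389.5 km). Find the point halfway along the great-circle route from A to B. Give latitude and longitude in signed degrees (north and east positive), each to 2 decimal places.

-85.38°, -96.81°

Central angle δ = 0.9432 rad. Interpolating on the sphere with fraction f = 0.5:
P = [sin((1−f)δ)·A + sin(fδ)·B] / sin δ = 0.5613·A + 0.5613·B in Cartesian coordinates,
giving P = (-0.0096, -0.0800, -0.9967), i.e. latitude -85.38°, longitude -96.81°.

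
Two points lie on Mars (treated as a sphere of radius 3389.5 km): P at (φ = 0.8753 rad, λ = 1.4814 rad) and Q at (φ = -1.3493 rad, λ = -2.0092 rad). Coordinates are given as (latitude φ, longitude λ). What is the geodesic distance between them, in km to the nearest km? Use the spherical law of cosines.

8980 km

With latitudes φ₁ = 50.151°, φ₂ = -77.309° and longitude difference Δλ = 160.003°:
cos c = sin φ₁ sin φ₂ + cos φ₁ cos φ₂ cos Δλ = (0.7677)(-0.9756) + (0.6408)(0.2197)(-0.9397) = -0.88126,
so c = arccos(-0.88126) = 2.64932 rad.
Distance = R·c = 3389.5 × 2.6493 ≈ 8980 km.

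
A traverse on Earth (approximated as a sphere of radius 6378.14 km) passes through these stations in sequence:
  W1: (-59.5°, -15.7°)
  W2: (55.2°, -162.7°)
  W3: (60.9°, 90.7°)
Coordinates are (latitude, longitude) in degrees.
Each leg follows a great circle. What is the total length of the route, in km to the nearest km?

Leg W1→W2: central angle 2.8255 rad, distance 18021.4 km.
Leg W2→W3: central angle 0.8786 rad, distance 5604.1 km.
Total: 18021.4 + 5604.1 ≈ 23625 km.

23625 km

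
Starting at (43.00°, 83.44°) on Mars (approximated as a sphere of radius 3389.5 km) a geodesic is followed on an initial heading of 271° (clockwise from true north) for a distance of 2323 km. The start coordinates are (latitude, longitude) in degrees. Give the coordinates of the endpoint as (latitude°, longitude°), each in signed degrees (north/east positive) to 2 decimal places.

Angular distance δ = d/R = 2323/3389.5 = 0.68535 rad; initial bearing θ = 4.7298 rad.
sin φ₂ = sin φ₁ cos δ + cos φ₁ sin δ cos θ = (0.6820)(0.7742) + (0.7314)(0.6329)(0.0175) = 0.5361, so φ₂ = 32.42°.
Δλ = atan2(sin θ sin δ cos φ₁, cos δ − sin φ₁ sin φ₂) = atan2(-0.4628, 0.4086) = -48.562°.
λ₂ = 83.440° − 48.562° = 34.88°.

32.42°, 34.88°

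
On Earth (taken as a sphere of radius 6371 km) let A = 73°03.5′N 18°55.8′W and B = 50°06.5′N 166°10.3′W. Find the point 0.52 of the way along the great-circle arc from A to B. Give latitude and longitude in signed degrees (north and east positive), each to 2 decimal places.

75.15°, -146.68°

Central angle δ = 0.9560 rad. Interpolating on the sphere with fraction f = 0.52:
P = [sin((1−f)δ)·A + sin(fδ)·B] / sin δ = 0.5422·A + 0.5838·B in Cartesian coordinates,
giving P = (-0.2141, -0.1407, 0.9666), i.e. latitude 75.15°, longitude -146.68°.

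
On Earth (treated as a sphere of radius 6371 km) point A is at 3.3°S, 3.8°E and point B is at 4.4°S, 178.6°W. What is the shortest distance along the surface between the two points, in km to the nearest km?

In radians: φ₁ = -0.0576, φ₂ = -0.0768, Δλ = 177.600° = 3.0997 rad.
cos c = sin φ₁ sin φ₂ + cos φ₁ cos φ₂ cos Δλ = (-0.0576)(-0.0767) + (0.9983)(0.9971)(-0.9991) = -0.99011,
so c = arccos(-0.99011) = 3.00084 rad.
Distance = R·c = 6371 × 3.0008 ≈ 19118 km.

19118 km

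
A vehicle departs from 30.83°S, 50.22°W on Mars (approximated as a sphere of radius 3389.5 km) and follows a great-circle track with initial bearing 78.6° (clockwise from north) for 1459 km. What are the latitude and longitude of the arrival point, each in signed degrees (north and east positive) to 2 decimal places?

-23.26°, -23.78°

Angular distance δ = d/R = 1459/3389.5 = 0.43045 rad; initial bearing θ = 1.3718 rad.
sin φ₂ = sin φ₁ cos δ + cos φ₁ sin δ cos θ = (-0.5125)(0.9088) + (0.8587)(0.4173)(0.1977) = -0.3949, so φ₂ = -23.26°.
Δλ = atan2(sin θ sin δ cos φ₁, cos δ − sin φ₁ sin φ₂) = atan2(0.3512, 0.7064) = 26.438°.
λ₂ = -50.220° + 26.438° = -23.78°.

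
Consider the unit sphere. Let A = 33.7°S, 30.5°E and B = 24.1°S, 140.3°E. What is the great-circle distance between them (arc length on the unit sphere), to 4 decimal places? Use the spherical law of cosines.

1.6015

Let φ₁ = -0.5882 rad, φ₂ = -0.4206 rad, and Δλ = 1.9164 rad.
cos c = sin φ₁ sin φ₂ + cos φ₁ cos φ₂ cos Δλ = (-0.5548)(-0.4083) + (0.8320)(0.9128)(-0.3387) = -0.03069,
so c = arccos(-0.03069) = 1.60149 rad.
On the unit sphere the arc length equals the central angle: 1.6015.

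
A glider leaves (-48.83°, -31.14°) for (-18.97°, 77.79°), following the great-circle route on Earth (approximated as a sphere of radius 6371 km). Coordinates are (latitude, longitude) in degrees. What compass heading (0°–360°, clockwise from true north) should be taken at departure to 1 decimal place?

With φ₁ = -0.8522, φ₂ = -0.3311, Δλ = 1.9012 rad, the forward-azimuth formula gives
θ = atan2( sin Δλ cos φ₂ , cos φ₁ sin φ₂ − sin φ₁ cos φ₂ cos Δλ ) = atan2(0.8945, -0.4449) = 116.45°.
So the initial bearing is 116.4°.

116.4°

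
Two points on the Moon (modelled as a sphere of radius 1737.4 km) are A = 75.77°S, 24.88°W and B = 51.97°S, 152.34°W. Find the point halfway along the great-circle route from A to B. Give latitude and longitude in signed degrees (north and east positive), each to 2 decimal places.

-73.94°, -129.64°

Central angle δ = 0.8347 rad. Interpolating on the sphere with fraction f = 0.5:
P = [sin((1−f)δ)·A + sin(fδ)·B] / sin δ = 0.5469·A + 0.5469·B in Cartesian coordinates,
giving P = (-0.1765, -0.2130, -0.9610), i.e. latitude -73.94°, longitude -129.64°.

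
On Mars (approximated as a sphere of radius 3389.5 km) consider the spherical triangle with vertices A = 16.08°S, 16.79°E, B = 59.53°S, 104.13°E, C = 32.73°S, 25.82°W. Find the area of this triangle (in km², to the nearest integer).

6551007 km²

Side lengths (central angles): a = 1.3775, b = 0.7308, c = 1.3064 rad; semiperimeter s = 1.7073.
By l'Huilier's theorem, tan(E/4) = √[tan(s/2) tan((s−a)/2) tan((s−b)/2) tan((s−c)/2)], giving spherical excess E = 0.5702 rad.
Area = E·R² = 0.5702 × (3389.5)² ≈ 6551007 km².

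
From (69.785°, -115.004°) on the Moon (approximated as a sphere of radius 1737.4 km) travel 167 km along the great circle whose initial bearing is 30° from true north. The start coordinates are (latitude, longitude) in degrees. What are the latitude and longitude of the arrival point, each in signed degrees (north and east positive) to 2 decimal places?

74.32°, -104.78°

Angular distance δ = d/R = 167/1737.4 = 0.09612 rad; initial bearing θ = 0.5236 rad.
sin φ₂ = sin φ₁ cos δ + cos φ₁ sin δ cos θ = (0.9384)(0.9954) + (0.3455)(0.0960)(0.8660) = 0.9628, so φ₂ = 74.32°.
Δλ = atan2(sin θ sin δ cos φ₁, cos δ − sin φ₁ sin φ₂) = atan2(0.0166, 0.0919) = 10.228°.
λ₂ = -115.004° + 10.228° = -104.78°.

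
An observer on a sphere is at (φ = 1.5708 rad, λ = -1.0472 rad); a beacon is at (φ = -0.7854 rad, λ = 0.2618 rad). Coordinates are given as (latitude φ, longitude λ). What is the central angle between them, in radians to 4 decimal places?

In radians: φ₁ = 1.5708, φ₂ = -0.7854, Δλ = 75.000° = 1.3090 rad.
cos c = sin φ₁ sin φ₂ + cos φ₁ cos φ₂ cos Δλ = (1.0000)(-0.7071) + (-0.0000)(0.7071)(0.2588) = -0.70711,
so c = arccos(-0.70711) = 2.35620 rad.
So the angular separation is 2.3562 rad.

2.3562 rad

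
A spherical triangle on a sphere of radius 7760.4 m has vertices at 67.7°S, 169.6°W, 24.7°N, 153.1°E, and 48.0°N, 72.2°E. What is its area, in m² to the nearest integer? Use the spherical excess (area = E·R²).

95443689 m²

Side lengths (central angles): a = 1.1520, b = 2.5108, c = 1.6834 rad; semiperimeter s = 2.6731.
By l'Huilier's theorem, tan(E/4) = √[tan(s/2) tan((s−a)/2) tan((s−b)/2) tan((s−c)/2)], giving spherical excess E = 1.5848 rad.
Area = E·R² = 1.5848 × (7760.4)² ≈ 95443689 m².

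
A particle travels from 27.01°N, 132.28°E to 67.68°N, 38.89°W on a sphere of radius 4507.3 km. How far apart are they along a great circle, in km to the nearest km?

6693 km

Let φ₁ = 0.4714 rad, φ₂ = 1.1812 rad, and Δλ = -2.9875 rad.
cos c = sin φ₁ sin φ₂ + cos φ₁ cos φ₂ cos Δλ = (0.4541)(0.9251) + (0.8909)(0.3798)(-0.9881) = 0.08577,
so c = arccos(0.08577) = 1.48492 rad.
Distance = R·c = 4507.3 × 1.4849 ≈ 6693 km.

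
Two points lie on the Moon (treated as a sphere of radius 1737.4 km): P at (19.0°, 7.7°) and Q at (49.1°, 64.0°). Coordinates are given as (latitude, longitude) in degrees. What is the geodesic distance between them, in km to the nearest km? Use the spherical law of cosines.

1634 km

In radians: φ₁ = 0.3316, φ₂ = 0.8570, Δλ = 56.300° = 0.9826 rad.
cos c = sin φ₁ sin φ₂ + cos φ₁ cos φ₂ cos Δλ = (0.3256)(0.7559) + (0.9455)(0.6547)(0.5548) = 0.58957,
so c = arccos(0.58957) = 0.94027 rad.
Distance = R·c = 1737.4 × 0.9403 ≈ 1634 km.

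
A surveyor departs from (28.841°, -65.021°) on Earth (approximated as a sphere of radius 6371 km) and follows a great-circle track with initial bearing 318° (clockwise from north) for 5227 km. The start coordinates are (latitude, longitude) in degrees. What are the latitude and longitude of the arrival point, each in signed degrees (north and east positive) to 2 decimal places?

53.62°, -120.62°

Angular distance δ = d/R = 5227/6371 = 0.82044 rad; initial bearing θ = 5.5501 rad.
sin φ₂ = sin φ₁ cos δ + cos φ₁ sin δ cos θ = (0.4824)(0.6819) + (0.8760)(0.7314)(0.7431) = 0.8051, so φ₂ = 53.62°.
Δλ = atan2(sin θ sin δ cos φ₁, cos δ − sin φ₁ sin φ₂) = atan2(-0.4287, 0.2935) = -55.601°.
λ₂ = -65.021° − 55.601° = -120.62°.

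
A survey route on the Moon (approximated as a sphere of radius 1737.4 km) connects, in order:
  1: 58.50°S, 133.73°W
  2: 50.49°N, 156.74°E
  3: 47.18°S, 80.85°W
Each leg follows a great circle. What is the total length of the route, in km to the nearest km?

8057 km

Leg 1→2: central angle 2.1431 rad, distance 3723.4 km.
Leg 2→3: central angle 2.4942 rad, distance 4333.5 km.
Total: 3723.4 + 4333.5 ≈ 8057 km.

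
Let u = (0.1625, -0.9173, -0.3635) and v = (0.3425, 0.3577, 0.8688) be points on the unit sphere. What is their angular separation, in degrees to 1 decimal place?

u·v = -0.5883; |u| = 1.0000, |v| = 1.0000.
cos θ = (u·v)/(|u||v|) = -0.5883, so θ = 126.0°.

126.0°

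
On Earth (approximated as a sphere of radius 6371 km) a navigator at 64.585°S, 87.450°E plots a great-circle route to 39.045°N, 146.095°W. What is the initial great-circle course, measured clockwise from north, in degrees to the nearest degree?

With φ₁ = -1.1272, φ₂ = 0.6815, Δλ = 2.2071 rad, the forward-azimuth formula gives
θ = atan2( sin Δλ cos φ₂ , cos φ₁ sin φ₂ − sin φ₁ cos φ₂ cos Δλ ) = atan2(0.6247, -0.1465) = 103.20°.
So the initial bearing is 103°.

103°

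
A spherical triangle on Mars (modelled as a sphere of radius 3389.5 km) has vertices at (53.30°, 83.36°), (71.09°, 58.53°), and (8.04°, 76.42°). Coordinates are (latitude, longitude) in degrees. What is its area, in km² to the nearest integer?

1011518 km²

Side lengths (central angles): a = 1.1178, b = 0.7960, c = 0.3646 rad; semiperimeter s = 1.1392.
By l'Huilier's theorem, tan(E/4) = √[tan(s/2) tan((s−a)/2) tan((s−b)/2) tan((s−c)/2)], giving spherical excess E = 0.0880 rad.
Area = E·R² = 0.0880 × (3389.5)² ≈ 1011518 km².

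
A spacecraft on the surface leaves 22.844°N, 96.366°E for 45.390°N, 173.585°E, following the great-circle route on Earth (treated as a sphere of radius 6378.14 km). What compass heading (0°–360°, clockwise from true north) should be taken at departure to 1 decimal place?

With φ₁ = 0.3987, φ₂ = 0.7922, Δλ = 1.3477 rad, the forward-azimuth formula gives
θ = atan2( sin Δλ cos φ₂ , cos φ₁ sin φ₂ − sin φ₁ cos φ₂ cos Δλ ) = atan2(0.6849, 0.5958) = 48.98°.
So the initial bearing is 49.0°.

49.0°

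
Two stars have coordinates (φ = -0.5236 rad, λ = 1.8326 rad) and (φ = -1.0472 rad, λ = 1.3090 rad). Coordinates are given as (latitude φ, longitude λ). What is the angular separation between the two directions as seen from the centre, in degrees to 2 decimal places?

36.10°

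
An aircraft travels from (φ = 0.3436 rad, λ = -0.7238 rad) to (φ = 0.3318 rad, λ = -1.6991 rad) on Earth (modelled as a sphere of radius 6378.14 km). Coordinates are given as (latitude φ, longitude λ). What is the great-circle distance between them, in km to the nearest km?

5842 km

In radians: φ₁ = 0.3436, φ₂ = 0.3318, Δλ = -55.881° = -0.9753 rad.
cos c = sin φ₁ sin φ₂ + cos φ₁ cos φ₂ cos Δλ = (0.3369)(0.3257) + (0.9415)(0.9455)(0.5609) = 0.60906,
so c = arccos(0.60906) = 0.91592 rad.
Distance = R·c = 6378.14 × 0.9159 ≈ 5842 km.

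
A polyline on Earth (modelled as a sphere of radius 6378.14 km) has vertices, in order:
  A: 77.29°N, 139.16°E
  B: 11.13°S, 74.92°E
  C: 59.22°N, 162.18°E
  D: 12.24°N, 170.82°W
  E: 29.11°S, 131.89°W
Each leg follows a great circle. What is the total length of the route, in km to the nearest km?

Leg A→B: central angle 1.6654 rad, distance 10622.3 km.
Leg B→C: central angle 1.7131 rad, distance 10926.5 km.
Leg C→D: central angle 0.8921 rad, distance 5690.2 km.
Leg D→E: central angle 0.9751 rad, distance 6219.5 km.
Total: 10622.3 + 10926.5 + 5690.2 + 6219.5 ≈ 33458 km.

33458 km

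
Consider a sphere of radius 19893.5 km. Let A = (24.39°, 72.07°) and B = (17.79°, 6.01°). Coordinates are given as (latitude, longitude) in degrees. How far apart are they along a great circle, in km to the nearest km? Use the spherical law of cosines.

21333 km

Let φ₁ = 0.4257 rad, φ₂ = 0.3105 rad, and Δλ = -1.1530 rad.
cos c = sin φ₁ sin φ₂ + cos φ₁ cos φ₂ cos Δλ = (0.4129)(0.3055) + (0.9108)(0.9522)(0.4058) = 0.47806,
so c = arccos(0.47806) = 1.07235 rad.
Distance = R·c = 19893.5 × 1.0724 ≈ 21333 km.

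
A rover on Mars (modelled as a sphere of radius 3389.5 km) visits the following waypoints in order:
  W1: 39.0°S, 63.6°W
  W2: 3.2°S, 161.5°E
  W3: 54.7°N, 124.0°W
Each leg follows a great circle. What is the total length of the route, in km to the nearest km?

Leg W1→W2: central angle 2.1090 rad, distance 7148.4 km.
Leg W2→W3: central angle 1.4620 rad, distance 4955.3 km.
Total: 7148.4 + 4955.3 ≈ 12104 km.

12104 km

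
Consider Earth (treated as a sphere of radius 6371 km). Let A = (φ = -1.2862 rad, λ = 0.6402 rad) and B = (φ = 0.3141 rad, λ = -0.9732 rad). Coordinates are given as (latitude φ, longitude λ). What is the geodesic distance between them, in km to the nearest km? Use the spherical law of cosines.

With latitudes φ₁ = -73.694°, φ₂ = 17.997° and longitude difference Δλ = -92.441°:
cos c = sin φ₁ sin φ₂ + cos φ₁ cos φ₂ cos Δλ = (-0.9598)(0.3090) + (0.2808)(0.9511)(-0.0426) = -0.30791,
so c = arccos(-0.30791) = 1.88379 rad.
Distance = R·c = 6371 × 1.8838 ≈ 12002 km.

12002 km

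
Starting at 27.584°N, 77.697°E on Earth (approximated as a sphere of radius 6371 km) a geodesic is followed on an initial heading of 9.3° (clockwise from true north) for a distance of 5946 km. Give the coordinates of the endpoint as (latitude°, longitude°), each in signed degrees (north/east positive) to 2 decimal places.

78.09°, 116.70°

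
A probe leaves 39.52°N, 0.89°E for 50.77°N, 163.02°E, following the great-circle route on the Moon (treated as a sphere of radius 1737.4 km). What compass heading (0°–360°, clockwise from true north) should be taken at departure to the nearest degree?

11°

With φ₁ = 0.6898, φ₂ = 0.8861, Δλ = 2.8297 rad, the forward-azimuth formula gives
θ = atan2( sin Δλ cos φ₂ , cos φ₁ sin φ₂ − sin φ₁ cos φ₂ cos Δλ ) = atan2(0.1941, 0.9806) = 11.19°.
So the initial bearing is 11°.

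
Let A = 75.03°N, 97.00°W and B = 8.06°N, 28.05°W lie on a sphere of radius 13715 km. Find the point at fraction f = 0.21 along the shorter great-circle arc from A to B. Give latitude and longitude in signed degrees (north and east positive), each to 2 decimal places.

Central angle δ = 1.3415 rad. Interpolating on the sphere with fraction f = 0.21:
P = [sin((1−f)δ)·A + sin(fδ)·B] / sin δ = 0.8957·A + 0.2855·B in Cartesian coordinates,
giving P = (0.2213, -0.3626, 0.9053), i.e. latitude 64.87°, longitude -58.61°.

64.87°, -58.61°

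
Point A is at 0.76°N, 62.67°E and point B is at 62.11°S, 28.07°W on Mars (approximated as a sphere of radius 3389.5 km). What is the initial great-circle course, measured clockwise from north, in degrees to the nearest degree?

208°

With φ₁ = 0.0133, φ₂ = -1.0840, Δλ = -1.5837 rad, the forward-azimuth formula gives
θ = atan2( sin Δλ cos φ₂ , cos φ₁ sin φ₂ − sin φ₁ cos φ₂ cos Δλ ) = atan2(-0.4677, -0.8837) = -152.11°.
Adding 360° brings this into [0°, 360°): 208°.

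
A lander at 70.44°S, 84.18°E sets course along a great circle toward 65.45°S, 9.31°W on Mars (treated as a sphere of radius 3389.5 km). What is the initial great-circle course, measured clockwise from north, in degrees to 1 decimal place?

Δλ = -93.490° = -1.6317 rad.
y = sin Δλ · cos φ₂ = (-0.9981)(0.4155) = -0.4147
x = cos φ₁ sin φ₂ − sin φ₁ cos φ₂ cos Δλ = (0.3348)(-0.9096) − (-0.9423)(0.4155)(-0.0609) = -0.3284
θ = atan2(y, x) = -128.37°; adding 360° gives 231.6°.

231.6°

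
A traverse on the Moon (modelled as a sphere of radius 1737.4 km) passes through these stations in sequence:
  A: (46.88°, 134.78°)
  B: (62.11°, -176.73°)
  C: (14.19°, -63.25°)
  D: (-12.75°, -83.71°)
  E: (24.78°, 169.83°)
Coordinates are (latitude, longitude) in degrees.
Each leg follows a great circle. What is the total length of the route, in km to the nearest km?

Leg A→B: central angle 0.5413 rad, distance 940.4 km.
Leg B→C: central angle 1.5348 rad, distance 2666.6 km.
Leg C→D: central angle 0.5884 rad, distance 1022.3 km.
Leg D→E: central angle 1.9213 rad, distance 3338.1 km.
Total: 940.4 + 2666.6 + 1022.3 + 3338.1 ≈ 7967 km.

7967 km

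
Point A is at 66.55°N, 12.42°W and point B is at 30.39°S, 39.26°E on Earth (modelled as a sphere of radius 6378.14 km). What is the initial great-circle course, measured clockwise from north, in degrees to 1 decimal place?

135.6°

Δλ = 51.680° = 0.9020 rad.
y = sin Δλ · cos φ₂ = (0.7846)(0.8626) = 0.6768
x = cos φ₁ sin φ₂ − sin φ₁ cos φ₂ cos Δλ = (0.3979)(-0.5059) − (0.9174)(0.8626)(0.6201) = -0.6920
θ = atan2(y, x) = 135.64°, so the bearing is 135.6°.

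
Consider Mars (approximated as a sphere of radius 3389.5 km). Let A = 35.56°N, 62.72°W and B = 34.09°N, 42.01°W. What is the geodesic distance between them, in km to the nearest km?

1008 km

With latitudes φ₁ = 35.560°, φ₂ = 34.090° and longitude difference Δλ = 20.710°:
cos c = sin φ₁ sin φ₂ + cos φ₁ cos φ₂ cos Δλ = (0.5816)(0.5605) + (0.8135)(0.8282)(0.9354) = 0.95614,
so c = arccos(0.95614) = 0.29728 rad.
Distance = R·c = 3389.5 × 0.2973 ≈ 1008 km.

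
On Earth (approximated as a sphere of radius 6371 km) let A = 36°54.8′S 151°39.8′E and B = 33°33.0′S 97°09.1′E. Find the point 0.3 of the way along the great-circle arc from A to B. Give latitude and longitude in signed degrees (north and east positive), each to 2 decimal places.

-38.64°, 135.07°

Central angle δ = 0.7688 rad. Interpolating on the sphere with fraction f = 0.3:
P = [sin((1−f)δ)·A + sin(fδ)·B] / sin δ = 0.7372·A + 0.3288·B in Cartesian coordinates,
giving P = (-0.5529, 0.5517, -0.6245), i.e. latitude -38.64°, longitude 135.07°.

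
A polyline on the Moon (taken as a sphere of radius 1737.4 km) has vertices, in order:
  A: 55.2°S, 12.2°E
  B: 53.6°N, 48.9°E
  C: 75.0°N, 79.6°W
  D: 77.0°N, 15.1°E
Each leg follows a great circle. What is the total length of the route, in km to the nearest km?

5473 km

Leg A→B: central angle 1.9708 rad, distance 3424.0 km.
Leg B→C: central angle 0.8205 rad, distance 1425.5 km.
Leg C→D: central angle 0.3586 rad, distance 623.0 km.
Total: 3424.0 + 1425.5 + 623.0 ≈ 5473 km.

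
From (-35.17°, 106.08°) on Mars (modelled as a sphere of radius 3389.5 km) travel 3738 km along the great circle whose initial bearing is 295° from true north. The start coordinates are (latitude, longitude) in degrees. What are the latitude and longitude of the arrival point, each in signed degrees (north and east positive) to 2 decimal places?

2.78°, 52.00°

Angular distance δ = d/R = 3738/3389.5 = 1.10282 rad; initial bearing θ = 5.1487 rad.
sin φ₂ = sin φ₁ cos δ + cos φ₁ sin δ cos θ = (-0.5760)(0.4511) + (0.8174)(0.8925)(0.4226) = 0.0485, so φ₂ = 2.78°.
Δλ = atan2(sin θ sin δ cos φ₁, cos δ − sin φ₁ sin φ₂) = atan2(-0.6612, 0.4790) = -54.078°.
λ₂ = 106.080° − 54.078° = 52.00°.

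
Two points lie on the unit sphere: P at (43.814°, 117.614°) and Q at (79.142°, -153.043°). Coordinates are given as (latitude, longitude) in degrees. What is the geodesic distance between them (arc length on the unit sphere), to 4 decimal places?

In radians: φ₁ = 0.7647, φ₂ = 1.3813, Δλ = 89.343° = 1.5593 rad.
cos c = sin φ₁ sin φ₂ + cos φ₁ cos φ₂ cos Δλ = (0.6923)(0.9821) + (0.7216)(0.1884)(0.0115) = 0.68148,
so c = arccos(0.68148) = 0.82101 rad.
On the unit sphere the arc length equals the central angle: 0.8210.

0.8210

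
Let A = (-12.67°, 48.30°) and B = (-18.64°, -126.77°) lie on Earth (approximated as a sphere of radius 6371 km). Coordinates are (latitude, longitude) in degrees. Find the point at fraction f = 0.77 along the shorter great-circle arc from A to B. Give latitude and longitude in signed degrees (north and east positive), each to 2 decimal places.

Central angle δ = 2.5886 rad. Interpolating on the sphere with fraction f = 0.77:
P = [sin((1−f)δ)·A + sin(fδ)·B] / sin δ = 1.0677·A + 1.7365·B in Cartesian coordinates,
giving P = (-0.2920, -0.5403, -0.7892), i.e. latitude -52.11°, longitude -118.39°.

-52.11°, -118.39°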